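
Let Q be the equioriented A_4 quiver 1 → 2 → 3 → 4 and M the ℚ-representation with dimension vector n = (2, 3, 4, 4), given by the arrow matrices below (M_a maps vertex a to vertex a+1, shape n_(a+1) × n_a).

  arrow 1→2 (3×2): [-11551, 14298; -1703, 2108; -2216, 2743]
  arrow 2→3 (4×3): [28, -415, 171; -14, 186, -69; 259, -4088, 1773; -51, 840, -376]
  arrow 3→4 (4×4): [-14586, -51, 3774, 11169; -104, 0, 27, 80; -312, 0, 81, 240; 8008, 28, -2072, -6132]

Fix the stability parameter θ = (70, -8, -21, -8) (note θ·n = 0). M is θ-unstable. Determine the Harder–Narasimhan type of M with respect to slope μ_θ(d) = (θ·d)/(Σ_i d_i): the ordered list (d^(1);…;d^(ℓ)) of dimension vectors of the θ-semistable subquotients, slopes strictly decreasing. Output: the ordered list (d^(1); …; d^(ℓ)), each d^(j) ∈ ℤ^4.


Via rank(M_{q-1}∘⋯∘M_p): M ≅ I[1,3], I[1,4], I[2,3], I[3,4], I[4,4]^2.
μ_θ-semistable layers: μ^(1)=41/3; μ^(2)=33/4; μ^(3)=-8; μ^(4)=-29/2; μ^(5)=-21

((1, 1, 1, 0); (1, 1, 1, 1); (0, 0, 0, 3); (0, 1, 1, 0); (0, 0, 1, 0))


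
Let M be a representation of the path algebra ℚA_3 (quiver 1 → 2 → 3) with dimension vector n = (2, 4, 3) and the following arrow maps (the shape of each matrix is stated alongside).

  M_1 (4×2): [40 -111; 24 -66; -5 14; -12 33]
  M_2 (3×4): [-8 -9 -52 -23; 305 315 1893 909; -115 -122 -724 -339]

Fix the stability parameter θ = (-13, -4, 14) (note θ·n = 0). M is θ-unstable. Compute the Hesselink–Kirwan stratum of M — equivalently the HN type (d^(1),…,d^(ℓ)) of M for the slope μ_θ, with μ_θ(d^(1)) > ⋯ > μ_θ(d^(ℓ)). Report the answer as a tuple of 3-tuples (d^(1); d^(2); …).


Via rank(M_{q-1}∘⋯∘M_p): M ≅ I[1,3]^2, I[2,2], I[2,3].
μ_θ-semistable layers: μ^(1)=14; μ^(2)=-4; μ^(3)=-13

((0, 0, 3); (0, 4, 0); (2, 0, 0))


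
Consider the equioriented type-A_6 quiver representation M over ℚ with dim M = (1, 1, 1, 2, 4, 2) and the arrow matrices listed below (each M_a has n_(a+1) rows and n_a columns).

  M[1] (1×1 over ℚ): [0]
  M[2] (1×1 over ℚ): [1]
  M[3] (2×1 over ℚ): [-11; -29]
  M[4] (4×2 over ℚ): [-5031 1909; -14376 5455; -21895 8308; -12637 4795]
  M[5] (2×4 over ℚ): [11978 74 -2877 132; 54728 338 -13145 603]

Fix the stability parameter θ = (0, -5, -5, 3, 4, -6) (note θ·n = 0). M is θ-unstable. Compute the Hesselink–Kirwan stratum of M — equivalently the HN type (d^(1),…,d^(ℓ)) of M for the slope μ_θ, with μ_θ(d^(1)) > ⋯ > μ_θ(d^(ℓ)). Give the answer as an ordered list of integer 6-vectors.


Interval decomposition of M: I[1,1], I[2,6], I[4,6], I[5,5]^2.
HN type (ℓ=4): μ^(1)=4; μ^(2)=1/3; μ^(3)=0; μ^(4)=-5

((0, 0, 0, 0, 2, 0); (0, 0, 0, 2, 2, 2); (1, 0, 0, 0, 0, 0); (0, 1, 1, 0, 0, 0))


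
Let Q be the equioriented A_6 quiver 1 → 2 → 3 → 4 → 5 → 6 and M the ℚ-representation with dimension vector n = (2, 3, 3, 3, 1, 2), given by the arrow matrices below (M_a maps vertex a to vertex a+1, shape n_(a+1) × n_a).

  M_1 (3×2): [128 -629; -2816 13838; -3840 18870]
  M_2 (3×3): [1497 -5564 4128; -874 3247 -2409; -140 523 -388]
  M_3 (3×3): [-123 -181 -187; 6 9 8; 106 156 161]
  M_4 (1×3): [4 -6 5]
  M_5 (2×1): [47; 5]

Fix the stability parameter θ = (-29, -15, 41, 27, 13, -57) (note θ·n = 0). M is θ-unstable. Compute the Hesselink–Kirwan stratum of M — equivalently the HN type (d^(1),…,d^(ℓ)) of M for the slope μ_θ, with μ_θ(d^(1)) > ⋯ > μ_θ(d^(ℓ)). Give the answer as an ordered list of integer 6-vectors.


Via rank(M_{q-1}∘⋯∘M_p): M ≅ I[1,1], I[1,4], I[2,4], I[2,6], I[6,6].
μ_θ-semistable layers: μ^(1)=34; μ^(2)=6; μ^(3)=-15; μ^(4)=-29; μ^(5)=-57

((0, 0, 2, 2, 0, 0); (0, 0, 1, 1, 1, 1); (0, 3, 0, 0, 0, 0); (2, 0, 0, 0, 0, 0); (0, 0, 0, 0, 0, 1))


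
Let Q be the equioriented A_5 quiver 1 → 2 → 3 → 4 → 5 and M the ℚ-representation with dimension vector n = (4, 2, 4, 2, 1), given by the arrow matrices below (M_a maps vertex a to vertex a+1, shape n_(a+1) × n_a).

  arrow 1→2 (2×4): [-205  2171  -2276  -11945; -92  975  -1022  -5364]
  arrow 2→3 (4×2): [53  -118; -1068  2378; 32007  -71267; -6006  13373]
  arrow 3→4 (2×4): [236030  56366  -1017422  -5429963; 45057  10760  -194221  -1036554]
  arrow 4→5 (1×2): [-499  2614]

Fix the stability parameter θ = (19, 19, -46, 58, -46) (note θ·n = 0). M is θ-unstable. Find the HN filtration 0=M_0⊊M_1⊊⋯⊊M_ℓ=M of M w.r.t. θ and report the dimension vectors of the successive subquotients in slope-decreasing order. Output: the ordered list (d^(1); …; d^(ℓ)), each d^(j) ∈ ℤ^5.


Via rank(M_{q-1}∘⋯∘M_p): M ≅ I[1,1]^2, I[1,3], I[1,5], I[3,3], I[3,4].
μ_θ-semistable layers: μ^(1)=58; μ^(2)=19; μ^(3)=6; μ^(4)=-8/3; μ^(5)=-46

((0, 0, 0, 1, 0); (2, 0, 0, 0, 0); (0, 0, 0, 1, 1); (2, 2, 2, 0, 0); (0, 0, 2, 0, 0))


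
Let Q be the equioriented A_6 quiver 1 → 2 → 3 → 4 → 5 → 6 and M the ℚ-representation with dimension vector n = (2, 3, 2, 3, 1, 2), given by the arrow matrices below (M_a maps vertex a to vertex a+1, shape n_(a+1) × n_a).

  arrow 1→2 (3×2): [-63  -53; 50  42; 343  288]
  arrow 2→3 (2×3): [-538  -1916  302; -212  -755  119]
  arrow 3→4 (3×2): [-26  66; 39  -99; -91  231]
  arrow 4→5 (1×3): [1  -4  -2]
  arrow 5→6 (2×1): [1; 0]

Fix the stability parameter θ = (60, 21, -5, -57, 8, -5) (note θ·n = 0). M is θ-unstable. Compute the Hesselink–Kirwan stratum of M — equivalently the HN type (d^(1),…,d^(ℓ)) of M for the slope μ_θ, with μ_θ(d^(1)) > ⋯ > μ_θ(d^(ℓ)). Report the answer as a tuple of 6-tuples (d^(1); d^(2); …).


Via rank(M_{q-1}∘⋯∘M_p): M ≅ I[1,3], I[1,4], I[2,2], I[4,4], I[4,6], I[6,6].
μ_θ-semistable layers: μ^(1)=76/3; μ^(2)=21; μ^(3)=19/4; μ^(4)=3/2; μ^(5)=-5; μ^(6)=-57

((1, 1, 1, 0, 0, 0); (0, 1, 0, 0, 0, 0); (1, 1, 1, 1, 0, 0); (0, 0, 0, 0, 1, 1); (0, 0, 0, 0, 0, 1); (0, 0, 0, 2, 0, 0))


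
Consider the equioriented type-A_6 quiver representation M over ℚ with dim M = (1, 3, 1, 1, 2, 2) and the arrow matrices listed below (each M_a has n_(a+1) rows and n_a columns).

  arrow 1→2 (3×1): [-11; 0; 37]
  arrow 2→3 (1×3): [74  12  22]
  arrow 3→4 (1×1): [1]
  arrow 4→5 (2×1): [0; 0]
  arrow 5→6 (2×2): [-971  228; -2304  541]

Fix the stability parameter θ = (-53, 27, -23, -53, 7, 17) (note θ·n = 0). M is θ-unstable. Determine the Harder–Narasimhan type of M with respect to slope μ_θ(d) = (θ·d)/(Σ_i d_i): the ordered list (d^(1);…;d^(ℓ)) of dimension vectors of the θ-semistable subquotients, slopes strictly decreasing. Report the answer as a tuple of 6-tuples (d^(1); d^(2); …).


Interval decomposition of M: I[1,2], I[2,2], I[2,4], I[5,6]^2.
HN type (ℓ=5): μ^(1)=27; μ^(2)=17; μ^(3)=7; μ^(4)=-49/3; μ^(5)=-53

((0, 2, 0, 0, 0, 0); (0, 0, 0, 0, 0, 2); (0, 0, 0, 0, 2, 0); (0, 1, 1, 1, 0, 0); (1, 0, 0, 0, 0, 0))


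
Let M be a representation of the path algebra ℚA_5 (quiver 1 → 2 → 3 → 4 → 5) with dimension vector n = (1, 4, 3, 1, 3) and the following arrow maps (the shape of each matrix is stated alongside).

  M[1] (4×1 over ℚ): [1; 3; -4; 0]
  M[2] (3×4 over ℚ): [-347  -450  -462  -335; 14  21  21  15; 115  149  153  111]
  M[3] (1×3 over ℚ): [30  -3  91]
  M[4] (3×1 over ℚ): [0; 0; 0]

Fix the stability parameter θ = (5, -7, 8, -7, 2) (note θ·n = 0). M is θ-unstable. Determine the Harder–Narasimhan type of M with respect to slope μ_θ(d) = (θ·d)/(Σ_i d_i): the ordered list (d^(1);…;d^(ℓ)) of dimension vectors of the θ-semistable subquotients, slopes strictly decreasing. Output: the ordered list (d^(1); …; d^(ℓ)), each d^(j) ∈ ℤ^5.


Interval decomposition of M: I[1,4], I[2,2], I[2,3]^2, I[5,5]^3.
HN type (ℓ=5): μ^(1)=8; μ^(2)=2; μ^(3)=1/2; μ^(4)=-1; μ^(5)=-7

((0, 0, 2, 0, 0); (0, 0, 0, 0, 3); (0, 0, 1, 1, 0); (1, 1, 0, 0, 0); (0, 3, 0, 0, 0))


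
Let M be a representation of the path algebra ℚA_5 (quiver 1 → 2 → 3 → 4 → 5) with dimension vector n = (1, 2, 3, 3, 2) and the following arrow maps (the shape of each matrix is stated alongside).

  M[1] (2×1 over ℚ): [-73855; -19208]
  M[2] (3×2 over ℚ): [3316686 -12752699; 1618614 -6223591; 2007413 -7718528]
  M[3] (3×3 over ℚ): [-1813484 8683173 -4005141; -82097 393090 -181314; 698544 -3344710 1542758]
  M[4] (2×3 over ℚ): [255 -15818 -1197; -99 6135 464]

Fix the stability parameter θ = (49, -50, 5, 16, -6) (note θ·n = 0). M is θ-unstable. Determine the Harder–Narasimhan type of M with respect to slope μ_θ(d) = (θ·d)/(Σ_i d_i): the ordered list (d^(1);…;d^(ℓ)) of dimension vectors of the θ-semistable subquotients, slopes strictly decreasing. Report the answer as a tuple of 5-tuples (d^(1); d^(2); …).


Barcode: M ≅ I[1,5], I[2,5], I[3,3], I[4,4]. HN layers by μ_θ (4 steps, strictly decreasing):
  μ^(1)=16; μ^(2)=5; μ^(3)=-1/2; μ^(4)=-50

((0, 0, 0, 1, 0); (0, 0, 3, 2, 2); (1, 1, 0, 0, 0); (0, 1, 0, 0, 0))


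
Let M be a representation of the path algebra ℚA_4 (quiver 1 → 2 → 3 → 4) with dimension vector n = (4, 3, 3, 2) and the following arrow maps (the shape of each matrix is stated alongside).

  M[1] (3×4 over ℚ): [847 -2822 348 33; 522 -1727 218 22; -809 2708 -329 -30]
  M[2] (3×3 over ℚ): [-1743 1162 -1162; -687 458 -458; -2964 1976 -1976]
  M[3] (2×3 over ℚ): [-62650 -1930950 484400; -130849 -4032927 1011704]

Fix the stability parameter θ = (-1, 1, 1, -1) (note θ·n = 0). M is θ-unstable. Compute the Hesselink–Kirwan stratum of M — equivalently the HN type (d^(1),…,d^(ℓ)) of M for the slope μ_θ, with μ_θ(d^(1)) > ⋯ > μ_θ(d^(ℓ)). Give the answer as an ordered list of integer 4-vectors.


Interval decomposition of M: I[1,1], I[1,2]^2, I[1,3], I[3,3], I[3,4], I[4,4].
HN type (ℓ=3): μ^(1)=1; μ^(2)=0; μ^(3)=-1

((0, 3, 2, 0); (0, 0, 1, 1); (4, 0, 0, 1))


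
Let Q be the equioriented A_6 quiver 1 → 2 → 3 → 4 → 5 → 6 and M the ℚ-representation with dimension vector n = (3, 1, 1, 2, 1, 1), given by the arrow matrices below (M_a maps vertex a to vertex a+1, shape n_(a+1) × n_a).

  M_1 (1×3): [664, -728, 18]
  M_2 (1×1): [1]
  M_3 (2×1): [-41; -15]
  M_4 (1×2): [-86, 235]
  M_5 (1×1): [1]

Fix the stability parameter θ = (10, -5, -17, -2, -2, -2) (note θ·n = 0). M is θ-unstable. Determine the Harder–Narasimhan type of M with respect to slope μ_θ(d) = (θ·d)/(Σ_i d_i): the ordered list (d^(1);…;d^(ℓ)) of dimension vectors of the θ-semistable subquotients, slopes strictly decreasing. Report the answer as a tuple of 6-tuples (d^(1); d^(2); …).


Via rank(M_{q-1}∘⋯∘M_p): M ≅ I[1,1]^2, I[1,6], I[4,4].
μ_θ-semistable layers: μ^(1)=10; μ^(2)=-2; μ^(3)=-4

((2, 0, 0, 0, 0, 0); (0, 0, 0, 2, 1, 1); (1, 1, 1, 0, 0, 0))


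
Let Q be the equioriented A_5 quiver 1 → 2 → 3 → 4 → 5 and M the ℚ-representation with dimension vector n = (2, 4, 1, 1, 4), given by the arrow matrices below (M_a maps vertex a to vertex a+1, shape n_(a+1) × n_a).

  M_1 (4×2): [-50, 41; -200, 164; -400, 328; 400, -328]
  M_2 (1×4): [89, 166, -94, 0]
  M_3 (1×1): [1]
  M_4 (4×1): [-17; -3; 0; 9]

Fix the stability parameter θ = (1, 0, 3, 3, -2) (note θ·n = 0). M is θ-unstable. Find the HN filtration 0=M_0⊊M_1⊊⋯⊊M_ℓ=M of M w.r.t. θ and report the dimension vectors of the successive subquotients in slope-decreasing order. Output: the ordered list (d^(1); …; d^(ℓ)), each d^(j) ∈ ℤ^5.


Barcode: M ≅ I[1,1], I[1,5], I[2,2]^3, I[5,5]^3. HN layers by μ_θ (5 steps, strictly decreasing):
  μ^(1)=4/3; μ^(2)=1; μ^(3)=1/2; μ^(4)=0; μ^(5)=-2

((0, 0, 1, 1, 1); (1, 0, 0, 0, 0); (1, 1, 0, 0, 0); (0, 3, 0, 0, 0); (0, 0, 0, 0, 3))


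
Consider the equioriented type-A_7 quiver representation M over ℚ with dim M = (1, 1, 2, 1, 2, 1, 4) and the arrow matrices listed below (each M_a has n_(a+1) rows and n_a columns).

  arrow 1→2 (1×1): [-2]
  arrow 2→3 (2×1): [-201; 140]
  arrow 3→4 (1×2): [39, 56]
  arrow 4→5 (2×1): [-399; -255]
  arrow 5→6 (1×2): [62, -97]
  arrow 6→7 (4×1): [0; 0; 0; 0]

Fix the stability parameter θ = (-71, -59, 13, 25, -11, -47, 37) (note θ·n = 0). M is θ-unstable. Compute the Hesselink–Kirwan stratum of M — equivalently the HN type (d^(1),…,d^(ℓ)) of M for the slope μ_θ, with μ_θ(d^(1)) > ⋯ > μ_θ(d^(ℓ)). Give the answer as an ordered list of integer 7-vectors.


Barcode: M ≅ I[1,6], I[3,3], I[5,5], I[7,7]^4. HN layers by μ_θ (6 steps, strictly decreasing):
  μ^(1)=37; μ^(2)=13; μ^(3)=-5; μ^(4)=-11; μ^(5)=-59; μ^(6)=-71

((0, 0, 0, 0, 0, 0, 4); (0, 0, 1, 0, 0, 0, 0); (0, 0, 1, 1, 1, 1, 0); (0, 0, 0, 0, 1, 0, 0); (0, 1, 0, 0, 0, 0, 0); (1, 0, 0, 0, 0, 0, 0))


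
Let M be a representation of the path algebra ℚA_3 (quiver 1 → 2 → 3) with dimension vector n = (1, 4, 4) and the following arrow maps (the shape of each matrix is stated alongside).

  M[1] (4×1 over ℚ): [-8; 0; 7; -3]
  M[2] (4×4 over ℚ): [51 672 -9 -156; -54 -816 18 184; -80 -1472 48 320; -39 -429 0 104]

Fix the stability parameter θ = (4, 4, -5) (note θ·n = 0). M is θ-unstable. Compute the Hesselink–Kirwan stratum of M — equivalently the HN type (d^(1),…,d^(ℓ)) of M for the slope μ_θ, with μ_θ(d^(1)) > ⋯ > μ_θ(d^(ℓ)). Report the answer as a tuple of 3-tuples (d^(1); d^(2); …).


Interval decomposition of M: I[1,3], I[2,2]^2, I[2,3], I[3,3]^2.
HN type (ℓ=4): μ^(1)=4; μ^(2)=1; μ^(3)=-1/2; μ^(4)=-5

((0, 2, 0); (1, 1, 1); (0, 1, 1); (0, 0, 2))


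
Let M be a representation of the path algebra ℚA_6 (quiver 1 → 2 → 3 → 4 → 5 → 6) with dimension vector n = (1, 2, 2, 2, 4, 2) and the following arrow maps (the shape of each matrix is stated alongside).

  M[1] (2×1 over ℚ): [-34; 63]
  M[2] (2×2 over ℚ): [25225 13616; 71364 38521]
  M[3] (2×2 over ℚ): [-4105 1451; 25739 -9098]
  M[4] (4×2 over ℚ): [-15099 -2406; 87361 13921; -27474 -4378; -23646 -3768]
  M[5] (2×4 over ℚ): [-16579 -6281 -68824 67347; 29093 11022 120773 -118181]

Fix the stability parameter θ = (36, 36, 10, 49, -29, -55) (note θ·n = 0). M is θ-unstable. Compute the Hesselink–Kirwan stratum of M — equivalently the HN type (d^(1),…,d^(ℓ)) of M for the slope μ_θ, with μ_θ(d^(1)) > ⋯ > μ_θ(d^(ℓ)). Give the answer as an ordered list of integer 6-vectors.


Via rank(M_{q-1}∘⋯∘M_p): M ≅ I[1,6], I[2,6], I[5,5]^2.
μ_θ-semistable layers: μ^(1)=47/6; μ^(2)=11/5; μ^(3)=-29

((1, 1, 1, 1, 1, 1); (0, 1, 1, 1, 1, 1); (0, 0, 0, 0, 2, 0))


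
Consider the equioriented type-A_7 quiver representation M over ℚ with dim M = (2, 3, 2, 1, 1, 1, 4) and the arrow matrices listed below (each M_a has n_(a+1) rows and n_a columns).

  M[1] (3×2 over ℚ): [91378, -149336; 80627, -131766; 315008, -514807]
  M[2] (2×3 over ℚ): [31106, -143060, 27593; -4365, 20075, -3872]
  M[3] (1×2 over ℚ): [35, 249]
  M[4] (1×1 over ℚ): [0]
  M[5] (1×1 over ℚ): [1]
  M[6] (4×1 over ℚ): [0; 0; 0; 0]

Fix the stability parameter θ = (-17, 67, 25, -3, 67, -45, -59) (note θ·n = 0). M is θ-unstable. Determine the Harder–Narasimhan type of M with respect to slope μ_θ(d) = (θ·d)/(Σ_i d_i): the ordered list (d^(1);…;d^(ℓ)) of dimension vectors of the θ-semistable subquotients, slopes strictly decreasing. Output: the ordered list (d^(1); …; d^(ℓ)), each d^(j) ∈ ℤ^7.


Via rank(M_{q-1}∘⋯∘M_p): M ≅ I[1,3], I[1,4], I[2,2], I[5,6], I[7,7]^4.
μ_θ-semistable layers: μ^(1)=67; μ^(2)=46; μ^(3)=89/3; μ^(4)=11; μ^(5)=-17; μ^(6)=-59

((0, 1, 0, 0, 0, 0, 0); (0, 1, 1, 0, 0, 0, 0); (0, 1, 1, 1, 0, 0, 0); (0, 0, 0, 0, 1, 1, 0); (2, 0, 0, 0, 0, 0, 0); (0, 0, 0, 0, 0, 0, 4))


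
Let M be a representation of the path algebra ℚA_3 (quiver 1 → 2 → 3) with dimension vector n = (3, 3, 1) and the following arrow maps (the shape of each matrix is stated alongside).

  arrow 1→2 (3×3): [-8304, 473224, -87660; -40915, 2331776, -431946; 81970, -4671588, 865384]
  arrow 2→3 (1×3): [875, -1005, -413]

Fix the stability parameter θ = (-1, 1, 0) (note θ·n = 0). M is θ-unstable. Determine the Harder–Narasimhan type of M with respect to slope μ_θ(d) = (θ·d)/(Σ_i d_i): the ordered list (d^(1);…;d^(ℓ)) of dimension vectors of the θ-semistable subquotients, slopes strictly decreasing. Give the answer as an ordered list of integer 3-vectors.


Via rank(M_{q-1}∘⋯∘M_p): M ≅ I[1,2]^2, I[1,3].
μ_θ-semistable layers: μ^(1)=1; μ^(2)=1/2; μ^(3)=-1

((0, 2, 0); (0, 1, 1); (3, 0, 0))


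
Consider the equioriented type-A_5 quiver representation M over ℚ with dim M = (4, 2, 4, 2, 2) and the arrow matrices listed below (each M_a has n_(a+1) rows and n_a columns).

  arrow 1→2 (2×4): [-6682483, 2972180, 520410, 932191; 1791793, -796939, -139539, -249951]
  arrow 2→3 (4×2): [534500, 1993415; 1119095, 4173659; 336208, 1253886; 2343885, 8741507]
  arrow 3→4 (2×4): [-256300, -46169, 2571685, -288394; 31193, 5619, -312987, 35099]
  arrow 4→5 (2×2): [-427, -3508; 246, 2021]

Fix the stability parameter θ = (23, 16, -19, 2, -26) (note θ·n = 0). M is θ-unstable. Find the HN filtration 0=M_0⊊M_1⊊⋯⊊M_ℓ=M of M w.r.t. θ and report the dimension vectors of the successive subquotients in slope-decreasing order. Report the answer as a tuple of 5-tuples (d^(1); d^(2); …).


Via rank(M_{q-1}∘⋯∘M_p): M ≅ I[1,1]^2, I[1,5]^2, I[3,3]^2.
μ_θ-semistable layers: μ^(1)=23; μ^(2)=-4/5; μ^(3)=-19

((2, 0, 0, 0, 0); (2, 2, 2, 2, 2); (0, 0, 2, 0, 0))


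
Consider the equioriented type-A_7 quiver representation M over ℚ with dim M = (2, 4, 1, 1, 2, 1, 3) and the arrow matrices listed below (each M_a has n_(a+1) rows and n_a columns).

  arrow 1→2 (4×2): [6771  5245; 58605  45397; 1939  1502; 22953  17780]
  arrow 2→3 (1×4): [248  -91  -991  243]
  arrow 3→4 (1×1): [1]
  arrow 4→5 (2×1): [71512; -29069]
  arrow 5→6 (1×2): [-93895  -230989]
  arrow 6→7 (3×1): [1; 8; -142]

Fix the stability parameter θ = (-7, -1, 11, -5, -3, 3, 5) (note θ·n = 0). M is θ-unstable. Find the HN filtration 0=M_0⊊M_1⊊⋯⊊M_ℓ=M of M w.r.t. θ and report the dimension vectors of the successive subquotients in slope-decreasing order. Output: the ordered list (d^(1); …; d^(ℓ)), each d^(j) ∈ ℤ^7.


Via rank(M_{q-1}∘⋯∘M_p): M ≅ I[1,2], I[1,7], I[2,2]^2, I[5,5], I[7,7]^2.
μ_θ-semistable layers: μ^(1)=5; μ^(2)=3; μ^(3)=1; μ^(4)=-1; μ^(5)=-3; μ^(6)=-7

((0, 0, 0, 0, 0, 0, 3); (0, 0, 0, 0, 0, 1, 0); (0, 0, 1, 1, 1, 0, 0); (0, 4, 0, 0, 0, 0, 0); (0, 0, 0, 0, 1, 0, 0); (2, 0, 0, 0, 0, 0, 0))


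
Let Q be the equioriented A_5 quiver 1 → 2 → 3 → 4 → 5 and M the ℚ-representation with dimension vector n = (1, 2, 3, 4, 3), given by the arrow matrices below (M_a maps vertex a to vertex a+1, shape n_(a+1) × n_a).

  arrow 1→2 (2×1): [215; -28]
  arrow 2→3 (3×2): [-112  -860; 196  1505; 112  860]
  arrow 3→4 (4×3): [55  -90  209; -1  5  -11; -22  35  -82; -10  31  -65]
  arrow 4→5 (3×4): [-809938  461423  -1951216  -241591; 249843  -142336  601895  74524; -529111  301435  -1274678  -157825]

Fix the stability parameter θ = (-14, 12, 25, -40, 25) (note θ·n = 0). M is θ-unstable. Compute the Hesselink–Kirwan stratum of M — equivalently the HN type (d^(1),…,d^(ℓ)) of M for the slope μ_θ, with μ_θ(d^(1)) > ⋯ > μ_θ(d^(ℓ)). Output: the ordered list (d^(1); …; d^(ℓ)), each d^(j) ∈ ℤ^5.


Via rank(M_{q-1}∘⋯∘M_p): M ≅ I[1,2], I[2,5], I[3,5]^2, I[4,4].
μ_θ-semistable layers: μ^(1)=25; μ^(2)=12; μ^(3)=-1; μ^(4)=-15/2; μ^(5)=-14; μ^(6)=-40

((0, 0, 0, 0, 3); (0, 1, 0, 0, 0); (0, 1, 1, 1, 0); (0, 0, 2, 2, 0); (1, 0, 0, 0, 0); (0, 0, 0, 1, 0))


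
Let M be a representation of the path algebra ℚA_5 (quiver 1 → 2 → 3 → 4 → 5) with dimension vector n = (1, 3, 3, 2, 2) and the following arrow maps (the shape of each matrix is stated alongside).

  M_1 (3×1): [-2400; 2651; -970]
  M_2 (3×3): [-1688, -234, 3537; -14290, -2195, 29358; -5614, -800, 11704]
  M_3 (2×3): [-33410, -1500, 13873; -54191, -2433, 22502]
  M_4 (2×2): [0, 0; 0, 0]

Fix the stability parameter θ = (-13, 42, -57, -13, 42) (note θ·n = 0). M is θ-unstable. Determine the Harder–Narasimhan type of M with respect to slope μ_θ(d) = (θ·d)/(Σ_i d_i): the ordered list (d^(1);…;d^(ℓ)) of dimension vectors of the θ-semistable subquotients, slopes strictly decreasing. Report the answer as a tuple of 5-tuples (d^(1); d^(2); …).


Barcode: M ≅ I[1,4], I[2,3], I[2,4], I[5,5]^2. HN layers by μ_θ (4 steps, strictly decreasing):
  μ^(1)=42; μ^(2)=-15/2; μ^(3)=-28/3; μ^(4)=-13

((0, 0, 0, 0, 2); (0, 1, 1, 0, 0); (0, 2, 2, 2, 0); (1, 0, 0, 0, 0))


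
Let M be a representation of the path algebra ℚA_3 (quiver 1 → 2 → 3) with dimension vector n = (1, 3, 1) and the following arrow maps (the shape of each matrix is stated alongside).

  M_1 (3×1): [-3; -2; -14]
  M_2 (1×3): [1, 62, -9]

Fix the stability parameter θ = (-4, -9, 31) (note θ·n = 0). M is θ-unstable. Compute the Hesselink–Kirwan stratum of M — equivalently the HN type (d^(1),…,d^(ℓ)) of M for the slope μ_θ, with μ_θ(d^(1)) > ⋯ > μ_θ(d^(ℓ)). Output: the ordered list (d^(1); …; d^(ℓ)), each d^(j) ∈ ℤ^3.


Interval decomposition of M: I[1,3], I[2,2]^2.
HN type (ℓ=3): μ^(1)=31; μ^(2)=-13/2; μ^(3)=-9

((0, 0, 1); (1, 1, 0); (0, 2, 0))


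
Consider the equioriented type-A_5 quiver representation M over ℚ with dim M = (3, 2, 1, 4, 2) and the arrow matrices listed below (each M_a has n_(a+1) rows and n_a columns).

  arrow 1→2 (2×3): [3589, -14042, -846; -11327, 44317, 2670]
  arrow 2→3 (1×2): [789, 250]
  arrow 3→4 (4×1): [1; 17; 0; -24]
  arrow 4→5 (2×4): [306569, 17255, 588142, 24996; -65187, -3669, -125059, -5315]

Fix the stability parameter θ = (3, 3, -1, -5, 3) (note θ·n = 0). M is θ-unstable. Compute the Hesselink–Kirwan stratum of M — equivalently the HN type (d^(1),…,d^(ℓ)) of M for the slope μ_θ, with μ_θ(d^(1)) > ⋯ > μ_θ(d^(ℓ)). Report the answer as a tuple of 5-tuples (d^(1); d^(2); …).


Barcode: M ≅ I[1,1], I[1,2], I[1,4], I[4,4], I[4,5]^2. HN layers by μ_θ (3 steps, strictly decreasing):
  μ^(1)=3; μ^(2)=0; μ^(3)=-5

((2, 1, 0, 0, 2); (1, 1, 1, 1, 0); (0, 0, 0, 3, 0))


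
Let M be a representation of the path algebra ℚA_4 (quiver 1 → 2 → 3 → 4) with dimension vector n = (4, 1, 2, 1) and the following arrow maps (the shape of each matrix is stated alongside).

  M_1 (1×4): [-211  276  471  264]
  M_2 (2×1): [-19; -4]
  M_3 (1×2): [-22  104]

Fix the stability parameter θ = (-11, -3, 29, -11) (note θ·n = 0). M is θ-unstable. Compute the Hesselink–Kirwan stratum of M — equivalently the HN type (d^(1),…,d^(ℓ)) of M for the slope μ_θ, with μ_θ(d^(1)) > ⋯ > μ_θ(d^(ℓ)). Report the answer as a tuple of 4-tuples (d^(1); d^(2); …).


Barcode: M ≅ I[1,1]^3, I[1,4], I[3,3]. HN layers by μ_θ (4 steps, strictly decreasing):
  μ^(1)=29; μ^(2)=9; μ^(3)=-3; μ^(4)=-11

((0, 0, 1, 0); (0, 0, 1, 1); (0, 1, 0, 0); (4, 0, 0, 0))


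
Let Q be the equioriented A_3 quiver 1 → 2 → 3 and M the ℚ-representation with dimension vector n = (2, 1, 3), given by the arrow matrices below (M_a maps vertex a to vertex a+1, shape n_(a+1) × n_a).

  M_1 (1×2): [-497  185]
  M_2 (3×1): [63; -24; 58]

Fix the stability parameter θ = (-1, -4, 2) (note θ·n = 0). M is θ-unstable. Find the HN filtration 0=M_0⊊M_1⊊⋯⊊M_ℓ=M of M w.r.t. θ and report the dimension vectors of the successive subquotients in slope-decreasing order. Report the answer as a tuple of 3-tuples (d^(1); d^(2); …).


Barcode: M ≅ I[1,1], I[1,3], I[3,3]^2. HN layers by μ_θ (3 steps, strictly decreasing):
  μ^(1)=2; μ^(2)=-1; μ^(3)=-5/2

((0, 0, 3); (1, 0, 0); (1, 1, 0))


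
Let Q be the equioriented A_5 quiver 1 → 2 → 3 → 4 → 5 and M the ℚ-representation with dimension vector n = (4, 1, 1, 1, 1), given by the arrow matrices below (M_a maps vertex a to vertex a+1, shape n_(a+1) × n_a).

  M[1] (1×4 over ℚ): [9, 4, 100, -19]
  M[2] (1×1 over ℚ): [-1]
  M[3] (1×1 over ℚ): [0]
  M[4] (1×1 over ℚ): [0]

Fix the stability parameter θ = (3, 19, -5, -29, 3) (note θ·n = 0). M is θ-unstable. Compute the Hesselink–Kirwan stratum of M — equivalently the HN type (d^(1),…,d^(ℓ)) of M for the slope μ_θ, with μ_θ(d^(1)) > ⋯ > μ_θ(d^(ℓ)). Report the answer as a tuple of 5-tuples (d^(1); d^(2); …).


Via rank(M_{q-1}∘⋯∘M_p): M ≅ I[1,1]^3, I[1,3], I[4,4], I[5,5].
μ_θ-semistable layers: μ^(1)=7; μ^(2)=3; μ^(3)=-29

((0, 1, 1, 0, 0); (4, 0, 0, 0, 1); (0, 0, 0, 1, 0))


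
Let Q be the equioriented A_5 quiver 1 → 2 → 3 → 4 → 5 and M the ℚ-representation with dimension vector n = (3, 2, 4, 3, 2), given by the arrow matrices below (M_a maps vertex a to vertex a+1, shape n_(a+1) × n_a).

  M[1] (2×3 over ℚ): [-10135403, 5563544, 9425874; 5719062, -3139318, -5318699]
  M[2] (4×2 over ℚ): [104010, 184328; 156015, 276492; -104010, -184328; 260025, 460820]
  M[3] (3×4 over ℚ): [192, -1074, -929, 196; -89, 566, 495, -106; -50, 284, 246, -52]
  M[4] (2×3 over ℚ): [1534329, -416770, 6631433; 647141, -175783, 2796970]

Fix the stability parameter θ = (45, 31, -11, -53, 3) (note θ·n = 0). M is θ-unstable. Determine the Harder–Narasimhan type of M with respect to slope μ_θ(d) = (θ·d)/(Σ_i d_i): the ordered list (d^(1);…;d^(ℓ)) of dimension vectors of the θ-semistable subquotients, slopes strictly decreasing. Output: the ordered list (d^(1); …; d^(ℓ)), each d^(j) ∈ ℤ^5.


Interval decomposition of M: I[1,1], I[1,2], I[1,3], I[3,3], I[3,5]^2, I[4,4].
HN type (ℓ=7): μ^(1)=45; μ^(2)=38; μ^(3)=65/3; μ^(4)=3; μ^(5)=-11; μ^(6)=-32; μ^(7)=-53

((1, 0, 0, 0, 0); (1, 1, 0, 0, 0); (1, 1, 1, 0, 0); (0, 0, 0, 0, 2); (0, 0, 1, 0, 0); (0, 0, 2, 2, 0); (0, 0, 0, 1, 0))


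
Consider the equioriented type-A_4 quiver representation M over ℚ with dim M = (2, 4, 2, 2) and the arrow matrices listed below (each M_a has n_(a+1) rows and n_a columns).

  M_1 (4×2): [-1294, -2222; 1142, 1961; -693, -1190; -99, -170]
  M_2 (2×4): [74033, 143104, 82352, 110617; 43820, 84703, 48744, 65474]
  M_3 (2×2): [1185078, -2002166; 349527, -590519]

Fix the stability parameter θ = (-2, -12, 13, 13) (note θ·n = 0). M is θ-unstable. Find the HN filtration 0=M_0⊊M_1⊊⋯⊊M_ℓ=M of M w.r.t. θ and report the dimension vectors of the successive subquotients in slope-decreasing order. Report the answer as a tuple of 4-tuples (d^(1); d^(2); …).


Via rank(M_{q-1}∘⋯∘M_p): M ≅ I[1,3], I[1,4], I[2,2]^2, I[4,4].
μ_θ-semistable layers: μ^(1)=13; μ^(2)=-7; μ^(3)=-12

((0, 0, 2, 2); (2, 2, 0, 0); (0, 2, 0, 0))


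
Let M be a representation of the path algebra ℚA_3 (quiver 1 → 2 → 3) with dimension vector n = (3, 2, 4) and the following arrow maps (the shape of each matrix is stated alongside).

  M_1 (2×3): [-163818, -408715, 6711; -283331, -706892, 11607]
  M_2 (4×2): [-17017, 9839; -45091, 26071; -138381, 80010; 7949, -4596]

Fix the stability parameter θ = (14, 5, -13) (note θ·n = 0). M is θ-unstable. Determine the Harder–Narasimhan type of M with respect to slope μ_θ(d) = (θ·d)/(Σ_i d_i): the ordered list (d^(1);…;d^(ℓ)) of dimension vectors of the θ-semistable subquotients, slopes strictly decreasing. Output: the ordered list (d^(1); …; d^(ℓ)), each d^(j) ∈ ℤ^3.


Via rank(M_{q-1}∘⋯∘M_p): M ≅ I[1,1], I[1,3]^2, I[3,3]^2.
μ_θ-semistable layers: μ^(1)=14; μ^(2)=2; μ^(3)=-13

((1, 0, 0); (2, 2, 2); (0, 0, 2))


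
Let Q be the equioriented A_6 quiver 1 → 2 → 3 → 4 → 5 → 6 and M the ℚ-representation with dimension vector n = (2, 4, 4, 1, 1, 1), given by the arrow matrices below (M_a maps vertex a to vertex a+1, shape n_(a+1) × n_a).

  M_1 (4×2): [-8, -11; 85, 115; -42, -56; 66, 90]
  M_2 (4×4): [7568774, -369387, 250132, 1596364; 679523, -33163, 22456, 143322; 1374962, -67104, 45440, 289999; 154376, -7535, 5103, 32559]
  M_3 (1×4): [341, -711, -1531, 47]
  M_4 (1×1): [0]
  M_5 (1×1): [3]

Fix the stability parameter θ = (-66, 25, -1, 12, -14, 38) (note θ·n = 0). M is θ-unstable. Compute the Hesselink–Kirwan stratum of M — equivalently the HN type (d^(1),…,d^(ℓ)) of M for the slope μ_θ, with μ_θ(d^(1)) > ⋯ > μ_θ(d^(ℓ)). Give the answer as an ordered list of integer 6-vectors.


Interval decomposition of M: I[1,3], I[1,4], I[2,3]^2, I[5,6].
HN type (ℓ=4): μ^(1)=38; μ^(2)=12; μ^(3)=-14; μ^(4)=-66

((0, 0, 0, 0, 0, 1); (0, 4, 4, 1, 0, 0); (0, 0, 0, 0, 1, 0); (2, 0, 0, 0, 0, 0))


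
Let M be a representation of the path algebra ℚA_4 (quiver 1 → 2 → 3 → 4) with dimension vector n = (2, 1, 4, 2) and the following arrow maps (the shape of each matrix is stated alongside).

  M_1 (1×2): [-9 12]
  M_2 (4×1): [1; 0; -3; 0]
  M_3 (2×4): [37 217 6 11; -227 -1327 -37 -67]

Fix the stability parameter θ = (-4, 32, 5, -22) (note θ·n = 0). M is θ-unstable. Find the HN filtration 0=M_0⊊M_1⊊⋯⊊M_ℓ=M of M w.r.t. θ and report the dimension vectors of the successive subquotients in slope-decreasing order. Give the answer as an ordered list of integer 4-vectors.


Interval decomposition of M: I[1,1], I[1,4], I[3,3]^2, I[3,4].
HN type (ℓ=3): μ^(1)=5; μ^(2)=-4; μ^(3)=-17/2

((0, 1, 3, 1); (2, 0, 0, 0); (0, 0, 1, 1))


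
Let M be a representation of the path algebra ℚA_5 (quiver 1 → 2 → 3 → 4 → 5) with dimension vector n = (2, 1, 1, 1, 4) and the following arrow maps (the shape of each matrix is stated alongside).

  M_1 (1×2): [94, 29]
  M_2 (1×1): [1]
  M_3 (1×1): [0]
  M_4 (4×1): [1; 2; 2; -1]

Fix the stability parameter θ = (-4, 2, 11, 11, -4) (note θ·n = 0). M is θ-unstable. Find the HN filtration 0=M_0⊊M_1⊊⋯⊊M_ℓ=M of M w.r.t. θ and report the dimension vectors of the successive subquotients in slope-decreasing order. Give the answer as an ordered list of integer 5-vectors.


Interval decomposition of M: I[1,1], I[1,3], I[4,5], I[5,5]^3.
HN type (ℓ=4): μ^(1)=11; μ^(2)=7/2; μ^(3)=2; μ^(4)=-4

((0, 0, 1, 0, 0); (0, 0, 0, 1, 1); (0, 1, 0, 0, 0); (2, 0, 0, 0, 3))


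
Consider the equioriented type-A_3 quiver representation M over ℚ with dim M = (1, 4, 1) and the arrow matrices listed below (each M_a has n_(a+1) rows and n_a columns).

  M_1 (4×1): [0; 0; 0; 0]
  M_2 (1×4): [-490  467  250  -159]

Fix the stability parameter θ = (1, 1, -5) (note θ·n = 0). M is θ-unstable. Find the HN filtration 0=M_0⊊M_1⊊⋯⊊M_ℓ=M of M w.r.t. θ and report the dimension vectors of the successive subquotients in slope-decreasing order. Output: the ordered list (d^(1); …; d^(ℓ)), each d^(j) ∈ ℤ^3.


Interval decomposition of M: I[1,1], I[2,2]^3, I[2,3].
HN type (ℓ=2): μ^(1)=1; μ^(2)=-2

((1, 3, 0); (0, 1, 1))


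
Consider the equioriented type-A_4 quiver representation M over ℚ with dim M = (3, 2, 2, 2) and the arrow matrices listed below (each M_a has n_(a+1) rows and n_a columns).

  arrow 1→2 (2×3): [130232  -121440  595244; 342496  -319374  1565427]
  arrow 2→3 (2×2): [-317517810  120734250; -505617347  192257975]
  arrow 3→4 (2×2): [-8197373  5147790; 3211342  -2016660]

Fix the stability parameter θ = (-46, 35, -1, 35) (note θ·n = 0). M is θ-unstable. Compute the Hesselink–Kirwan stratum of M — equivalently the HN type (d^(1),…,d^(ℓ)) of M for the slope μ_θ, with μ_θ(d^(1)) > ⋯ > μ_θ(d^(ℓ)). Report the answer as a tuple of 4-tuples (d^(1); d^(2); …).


Via rank(M_{q-1}∘⋯∘M_p): M ≅ I[1,1], I[1,2], I[1,3], I[3,4], I[4,4].
μ_θ-semistable layers: μ^(1)=35; μ^(2)=17; μ^(3)=-1; μ^(4)=-46

((0, 1, 0, 2); (0, 1, 1, 0); (0, 0, 1, 0); (3, 0, 0, 0))


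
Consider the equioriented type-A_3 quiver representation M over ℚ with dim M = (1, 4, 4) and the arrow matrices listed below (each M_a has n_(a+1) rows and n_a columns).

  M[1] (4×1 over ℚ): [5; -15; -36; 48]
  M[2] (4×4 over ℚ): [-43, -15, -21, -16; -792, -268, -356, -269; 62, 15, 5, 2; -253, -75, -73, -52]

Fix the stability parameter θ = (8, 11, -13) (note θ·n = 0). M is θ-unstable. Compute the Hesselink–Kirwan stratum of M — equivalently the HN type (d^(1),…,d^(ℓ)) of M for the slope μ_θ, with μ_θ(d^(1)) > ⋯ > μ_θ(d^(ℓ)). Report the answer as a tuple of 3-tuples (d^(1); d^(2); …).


Via rank(M_{q-1}∘⋯∘M_p): M ≅ I[1,3], I[2,2], I[2,3]^2, I[3,3].
μ_θ-semistable layers: μ^(1)=11; μ^(2)=2; μ^(3)=-1; μ^(4)=-13

((0, 1, 0); (1, 1, 1); (0, 2, 2); (0, 0, 1))


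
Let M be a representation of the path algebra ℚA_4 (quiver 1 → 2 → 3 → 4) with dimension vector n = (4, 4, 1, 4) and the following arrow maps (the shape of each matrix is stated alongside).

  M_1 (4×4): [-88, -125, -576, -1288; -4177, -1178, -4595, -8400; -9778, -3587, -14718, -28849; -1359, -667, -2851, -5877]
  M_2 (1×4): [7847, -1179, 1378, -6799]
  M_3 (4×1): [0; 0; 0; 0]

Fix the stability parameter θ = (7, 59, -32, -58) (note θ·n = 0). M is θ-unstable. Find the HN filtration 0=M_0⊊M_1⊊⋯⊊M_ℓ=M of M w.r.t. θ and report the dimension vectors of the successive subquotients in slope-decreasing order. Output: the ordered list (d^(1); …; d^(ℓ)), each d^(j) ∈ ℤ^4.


Barcode: M ≅ I[1,2]^3, I[1,3], I[4,4]^4. HN layers by μ_θ (4 steps, strictly decreasing):
  μ^(1)=59; μ^(2)=27/2; μ^(3)=7; μ^(4)=-58

((0, 3, 0, 0); (0, 1, 1, 0); (4, 0, 0, 0); (0, 0, 0, 4))


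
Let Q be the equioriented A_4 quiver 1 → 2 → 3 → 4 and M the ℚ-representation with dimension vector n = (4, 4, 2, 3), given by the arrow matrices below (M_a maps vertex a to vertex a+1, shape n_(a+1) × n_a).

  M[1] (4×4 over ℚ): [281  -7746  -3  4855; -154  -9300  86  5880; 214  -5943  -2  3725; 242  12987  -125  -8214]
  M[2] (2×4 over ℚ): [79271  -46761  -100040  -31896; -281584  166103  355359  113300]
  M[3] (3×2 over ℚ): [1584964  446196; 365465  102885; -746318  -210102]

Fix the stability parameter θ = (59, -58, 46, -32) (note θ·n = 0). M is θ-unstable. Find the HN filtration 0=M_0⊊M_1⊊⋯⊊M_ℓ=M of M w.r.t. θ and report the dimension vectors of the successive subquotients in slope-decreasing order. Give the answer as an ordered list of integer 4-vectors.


Via rank(M_{q-1}∘⋯∘M_p): M ≅ I[1,2]^2, I[1,3], I[1,4], I[4,4]^2.
μ_θ-semistable layers: μ^(1)=46; μ^(2)=7; μ^(3)=1/2; μ^(4)=-32

((0, 0, 1, 0); (0, 0, 1, 1); (4, 4, 0, 0); (0, 0, 0, 2))


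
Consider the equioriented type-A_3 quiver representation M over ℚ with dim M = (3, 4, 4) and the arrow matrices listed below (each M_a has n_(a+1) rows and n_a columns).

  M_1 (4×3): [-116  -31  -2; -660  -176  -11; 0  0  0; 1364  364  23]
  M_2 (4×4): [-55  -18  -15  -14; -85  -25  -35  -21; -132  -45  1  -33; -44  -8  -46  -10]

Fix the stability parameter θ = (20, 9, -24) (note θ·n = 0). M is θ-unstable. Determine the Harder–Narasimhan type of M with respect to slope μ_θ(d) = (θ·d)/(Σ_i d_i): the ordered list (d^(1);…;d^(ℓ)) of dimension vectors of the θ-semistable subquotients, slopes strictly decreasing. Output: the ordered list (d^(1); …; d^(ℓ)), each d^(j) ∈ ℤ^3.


Via rank(M_{q-1}∘⋯∘M_p): M ≅ I[1,1], I[1,3]^2, I[2,3]^2.
μ_θ-semistable layers: μ^(1)=20; μ^(2)=5/3; μ^(3)=-15/2

((1, 0, 0); (2, 2, 2); (0, 2, 2))


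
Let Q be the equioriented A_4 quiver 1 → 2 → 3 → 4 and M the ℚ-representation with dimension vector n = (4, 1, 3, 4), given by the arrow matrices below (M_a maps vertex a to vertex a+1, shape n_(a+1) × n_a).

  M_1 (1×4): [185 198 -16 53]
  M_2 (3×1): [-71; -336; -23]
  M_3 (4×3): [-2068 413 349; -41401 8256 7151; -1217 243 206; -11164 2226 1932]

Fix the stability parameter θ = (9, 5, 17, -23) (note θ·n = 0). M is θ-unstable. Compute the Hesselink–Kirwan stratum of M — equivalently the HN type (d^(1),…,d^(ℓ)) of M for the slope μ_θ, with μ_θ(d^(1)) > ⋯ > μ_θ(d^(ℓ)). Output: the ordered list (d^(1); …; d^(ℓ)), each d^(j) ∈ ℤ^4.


Barcode: M ≅ I[1,1]^3, I[1,4], I[3,4]^2, I[4,4]. HN layers by μ_θ (4 steps, strictly decreasing):
  μ^(1)=9; μ^(2)=2; μ^(3)=-3; μ^(4)=-23

((3, 0, 0, 0); (1, 1, 1, 1); (0, 0, 2, 2); (0, 0, 0, 1))


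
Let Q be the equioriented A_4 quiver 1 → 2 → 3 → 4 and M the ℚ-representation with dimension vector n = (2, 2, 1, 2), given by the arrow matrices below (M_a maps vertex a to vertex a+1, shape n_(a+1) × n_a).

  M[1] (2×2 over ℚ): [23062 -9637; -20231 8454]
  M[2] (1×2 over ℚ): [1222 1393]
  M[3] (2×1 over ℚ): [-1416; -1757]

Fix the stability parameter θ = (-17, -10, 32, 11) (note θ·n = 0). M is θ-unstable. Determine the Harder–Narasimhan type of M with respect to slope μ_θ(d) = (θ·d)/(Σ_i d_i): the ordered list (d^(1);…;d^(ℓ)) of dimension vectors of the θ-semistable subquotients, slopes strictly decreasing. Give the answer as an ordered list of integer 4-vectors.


Interval decomposition of M: I[1,2], I[1,4], I[4,4].
HN type (ℓ=4): μ^(1)=43/2; μ^(2)=11; μ^(3)=-10; μ^(4)=-17

((0, 0, 1, 1); (0, 0, 0, 1); (0, 2, 0, 0); (2, 0, 0, 0))


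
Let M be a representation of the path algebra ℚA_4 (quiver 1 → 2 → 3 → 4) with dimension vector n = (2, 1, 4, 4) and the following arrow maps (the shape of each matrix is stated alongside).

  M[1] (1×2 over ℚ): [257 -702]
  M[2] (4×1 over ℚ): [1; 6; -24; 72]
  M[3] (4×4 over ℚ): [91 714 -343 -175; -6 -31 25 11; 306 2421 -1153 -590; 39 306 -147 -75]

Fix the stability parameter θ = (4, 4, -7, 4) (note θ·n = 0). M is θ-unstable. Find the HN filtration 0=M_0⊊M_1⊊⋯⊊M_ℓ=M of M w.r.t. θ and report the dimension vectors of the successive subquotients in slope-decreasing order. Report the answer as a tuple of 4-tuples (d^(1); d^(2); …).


Barcode: M ≅ I[1,1], I[1,4], I[3,3], I[3,4]^2, I[4,4]. HN layers by μ_θ (3 steps, strictly decreasing):
  μ^(1)=4; μ^(2)=1/3; μ^(3)=-7

((1, 0, 0, 4); (1, 1, 1, 0); (0, 0, 3, 0))


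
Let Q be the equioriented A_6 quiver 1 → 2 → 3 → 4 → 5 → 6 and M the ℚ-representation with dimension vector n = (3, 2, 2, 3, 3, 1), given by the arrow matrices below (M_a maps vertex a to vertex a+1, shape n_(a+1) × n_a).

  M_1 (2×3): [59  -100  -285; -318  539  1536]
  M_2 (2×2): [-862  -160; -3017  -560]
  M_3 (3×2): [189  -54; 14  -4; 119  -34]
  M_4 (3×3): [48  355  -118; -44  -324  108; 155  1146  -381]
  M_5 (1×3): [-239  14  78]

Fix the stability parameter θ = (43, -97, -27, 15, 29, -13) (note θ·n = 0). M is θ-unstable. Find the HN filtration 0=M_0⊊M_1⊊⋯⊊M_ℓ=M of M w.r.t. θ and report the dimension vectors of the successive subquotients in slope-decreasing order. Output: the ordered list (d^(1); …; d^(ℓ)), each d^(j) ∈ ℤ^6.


Via rank(M_{q-1}∘⋯∘M_p): M ≅ I[1,1], I[1,2], I[1,3], I[3,4], I[4,5], I[4,6], I[5,5].
μ_θ-semistable layers: μ^(1)=43; μ^(2)=29; μ^(3)=15; μ^(4)=31/3; μ^(5)=-27

((1, 0, 0, 0, 0, 0); (0, 0, 0, 0, 2, 0); (0, 0, 0, 2, 0, 0); (0, 0, 0, 1, 1, 1); (2, 2, 2, 0, 0, 0))


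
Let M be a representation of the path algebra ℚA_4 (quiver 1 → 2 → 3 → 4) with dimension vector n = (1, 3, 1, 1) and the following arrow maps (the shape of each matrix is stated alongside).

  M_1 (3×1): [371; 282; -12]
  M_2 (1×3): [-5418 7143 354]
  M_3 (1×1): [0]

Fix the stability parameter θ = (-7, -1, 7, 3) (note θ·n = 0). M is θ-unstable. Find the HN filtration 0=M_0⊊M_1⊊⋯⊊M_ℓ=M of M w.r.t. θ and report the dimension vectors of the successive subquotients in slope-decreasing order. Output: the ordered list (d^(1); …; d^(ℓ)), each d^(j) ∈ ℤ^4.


Barcode: M ≅ I[1,2], I[2,2], I[2,3], I[4,4]. HN layers by μ_θ (4 steps, strictly decreasing):
  μ^(1)=7; μ^(2)=3; μ^(3)=-1; μ^(4)=-7

((0, 0, 1, 0); (0, 0, 0, 1); (0, 3, 0, 0); (1, 0, 0, 0))


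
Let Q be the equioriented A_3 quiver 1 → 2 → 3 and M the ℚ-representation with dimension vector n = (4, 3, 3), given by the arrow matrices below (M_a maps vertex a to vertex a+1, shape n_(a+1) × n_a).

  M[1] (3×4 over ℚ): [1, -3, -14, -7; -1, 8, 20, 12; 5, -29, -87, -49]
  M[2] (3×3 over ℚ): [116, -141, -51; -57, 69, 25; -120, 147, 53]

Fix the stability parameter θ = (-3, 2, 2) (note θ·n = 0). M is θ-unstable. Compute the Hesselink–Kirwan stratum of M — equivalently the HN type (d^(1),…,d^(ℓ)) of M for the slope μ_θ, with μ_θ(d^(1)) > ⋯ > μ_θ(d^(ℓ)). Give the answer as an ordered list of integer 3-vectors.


Barcode: M ≅ I[1,1], I[1,2], I[1,3]^2, I[3,3]. HN layers by μ_θ (2 steps, strictly decreasing):
  μ^(1)=2; μ^(2)=-3

((0, 3, 3); (4, 0, 0))
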